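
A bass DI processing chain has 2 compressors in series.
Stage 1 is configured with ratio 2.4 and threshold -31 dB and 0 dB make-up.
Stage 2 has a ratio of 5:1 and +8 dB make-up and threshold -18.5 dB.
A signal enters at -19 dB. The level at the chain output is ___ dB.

Stage 1: -19 dB is 12 dB over -31 dB; at 2.4:1 that becomes 5 dB over, giving -26 dB.
Stage 2: -26 dB is at or below the -18.5 dB threshold — no compression; make-up brings it to -18 dB.

-18 dB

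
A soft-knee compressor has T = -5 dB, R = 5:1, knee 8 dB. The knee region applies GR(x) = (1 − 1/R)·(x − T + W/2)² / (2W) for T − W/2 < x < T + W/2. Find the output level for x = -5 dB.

x − T + W/2 = -5 − (-5) + 4 = 4.
GR = (1 − 1/5) × 4² / 16 = 0.8 × 16 / 16 = 0.8 dB.
Output = -5 − 0.8 = -5.8 dB.

-5.8 dB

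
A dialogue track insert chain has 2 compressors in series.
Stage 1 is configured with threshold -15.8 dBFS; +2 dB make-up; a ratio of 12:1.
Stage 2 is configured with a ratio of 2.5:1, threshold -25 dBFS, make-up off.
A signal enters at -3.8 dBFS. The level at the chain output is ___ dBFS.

Stage 1: 12 dB above -15.8 dBFS, reduced 12:1 to 1 dB above → -14.8 dBFS; +2 dB make-up → -12.8 dBFS.
Stage 2: overshoot 12.2 dB → 12.2/2.5 = 4.88 dB → -20.12 dBFS.

-20.12 dBFS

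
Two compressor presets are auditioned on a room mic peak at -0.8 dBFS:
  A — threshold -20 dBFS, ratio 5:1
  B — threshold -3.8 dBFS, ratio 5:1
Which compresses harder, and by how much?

A, by 12.96 dB

A: overshoot 19.2 dB → output overshoot 3.84 dB → GR 15.36 dB.
B: overshoot 3 dB → output overshoot 0.6 dB → GR 2.4 dB.
Difference: 12.96 dB in favour of A.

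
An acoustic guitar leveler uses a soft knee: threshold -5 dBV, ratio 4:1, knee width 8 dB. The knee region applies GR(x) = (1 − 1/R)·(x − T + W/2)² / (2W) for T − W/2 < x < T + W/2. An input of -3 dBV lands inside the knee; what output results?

x − T + W/2 = -3 − (-5) + 4 = 6.
GR = (1 − 1/4) × 6² / 16 = 0.75 × 36 / 16 = 1.6875 dB.
Output = -3 − 1.6875 = -4.6875 dBV.

-4.6875 dBV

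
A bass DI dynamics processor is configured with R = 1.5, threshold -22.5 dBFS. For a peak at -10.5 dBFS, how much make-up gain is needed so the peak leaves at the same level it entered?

The peak compresses to -22.5 + 12/1.5 = -14.5 dBFS.
To reach -10.5 dBFS requires -10.5 − (-14.5) = 4 dB of make-up.

4 dB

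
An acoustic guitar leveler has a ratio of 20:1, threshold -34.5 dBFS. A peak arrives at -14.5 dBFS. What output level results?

Overshoot: -14.5 − (-34.5) = 20 dB.
At 20:1 the overshoot is divided by 20, leaving 1 dB above threshold.
Output = -34.5 + 1 = -33.5 dBFS.

-33.5 dBFS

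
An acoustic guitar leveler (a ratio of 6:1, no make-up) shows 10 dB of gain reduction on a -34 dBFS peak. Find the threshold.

-46 dBFS

Let T be the threshold. Output overshoot = (input overshoot)/R, so -44 − T = (-34 − T)/6.
6·(-44 − T) = -34 − T → 5·T = -264 − (-34) = -230.
T = -230/5 = -46 dBFS.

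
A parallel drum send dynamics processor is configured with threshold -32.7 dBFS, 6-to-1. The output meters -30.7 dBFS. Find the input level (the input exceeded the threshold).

-20.7 dBFS

That's 2 dB above the -32.7 dBFS threshold.
Before 6:1 compression the overshoot was 2 × 6 = 12 dB, so input = -32.7 + 12 = -20.7 dBFS.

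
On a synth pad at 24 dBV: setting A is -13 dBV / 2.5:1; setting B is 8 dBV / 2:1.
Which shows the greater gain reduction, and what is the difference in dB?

A, by 14.2 dB

A: overshoot 37 dB → output overshoot 14.8 dB → GR 22.2 dB.
B: overshoot 16 dB → output overshoot 8 dB → GR 8 dB.
A applies 14.2 dB more gain reduction.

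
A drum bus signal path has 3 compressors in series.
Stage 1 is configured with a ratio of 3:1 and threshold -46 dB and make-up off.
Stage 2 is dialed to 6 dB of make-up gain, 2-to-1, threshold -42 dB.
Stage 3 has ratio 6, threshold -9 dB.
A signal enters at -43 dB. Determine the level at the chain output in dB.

Stage 1: -43 dB is 3 dB over -46 dB; at 3:1 that becomes 1 dB over, giving -45 dB.
Stage 2: -45 dB is at or below the -42 dB threshold — no compression; make-up brings it to -39 dB.
Stage 3: -39 dB is at or below the -9 dB threshold — no compression; output -39 dB.

-39 dB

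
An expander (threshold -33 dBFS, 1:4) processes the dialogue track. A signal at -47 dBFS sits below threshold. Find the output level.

-89 dBFS

Undershoot = (-33) − (-47) = 14 dB.
At 1:4, that expands to 56 dB under threshold.
Output = -33 − 56 = -89 dBFS.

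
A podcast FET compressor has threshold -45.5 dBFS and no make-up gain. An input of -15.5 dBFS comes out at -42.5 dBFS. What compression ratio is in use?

Input overshoot = -15.5 − (-45.5) = 30 dB; output overshoot = -42.5 − (-45.5) = 3 dB.
Ratio = 30 / 3 = 10.

10:1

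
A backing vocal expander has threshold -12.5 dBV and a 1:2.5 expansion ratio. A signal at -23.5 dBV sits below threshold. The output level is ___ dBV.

-40 dBV

The input is 11 dB below the -12.5 dBV threshold.
A 1:2.5 expander multiplies undershoot by 2.5: 11 × 2.5 = 27.5 dB below threshold.
Output = -12.5 − 27.5 = -40 dBV.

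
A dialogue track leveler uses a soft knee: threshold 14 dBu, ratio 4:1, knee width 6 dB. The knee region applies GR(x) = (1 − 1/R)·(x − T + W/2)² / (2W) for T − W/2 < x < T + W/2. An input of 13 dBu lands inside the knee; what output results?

x − T + W/2 = 13 − 14 + 3 = 2.
GR = (1 − 1/4) × 2² / 12 = 0.75 × 4 / 12 = 0.25 dB.
Output = 13 − 0.25 = 12.75 dBu.

12.75 dBu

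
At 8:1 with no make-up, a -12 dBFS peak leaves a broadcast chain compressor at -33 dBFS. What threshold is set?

-36 dBFS

Input is 24 dB above T (since output overshoot × R = input overshoot: (-33 − T)·8 = -12 − T gives T = -36 dBFS).
Check: -36 + (-12 − (-36))/8 = -36 + 3 = -33 dBFS. ✓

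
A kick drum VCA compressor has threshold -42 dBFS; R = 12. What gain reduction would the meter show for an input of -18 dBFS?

The signal is 24 dB above threshold.
A 12:1 ratio leaves 2 dB of that excess.
So the signal is attenuated by 24 − 2 = 22 dB.

22 dB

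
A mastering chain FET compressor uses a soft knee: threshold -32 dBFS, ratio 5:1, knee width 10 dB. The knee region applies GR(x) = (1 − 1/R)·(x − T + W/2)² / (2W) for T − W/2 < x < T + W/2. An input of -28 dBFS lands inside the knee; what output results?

x − T + W/2 = -28 − (-32) + 5 = 9.
GR = (1 − 1/5) × 9² / 20 = 0.8 × 81 / 20 = 3.24 dB.
Output = -28 − 3.24 = -31.24 dBFS.

-31.24 dBFS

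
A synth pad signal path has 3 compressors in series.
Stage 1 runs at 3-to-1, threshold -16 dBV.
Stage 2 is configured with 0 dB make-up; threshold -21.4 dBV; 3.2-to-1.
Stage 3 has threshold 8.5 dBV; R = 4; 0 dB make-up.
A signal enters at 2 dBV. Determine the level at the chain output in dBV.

Stage 1: overshoot 18 dB → 18/3 = 6 dB → -10 dBV.
Stage 2: -10 dBV is 11.4 dB over -21.4 dBV; at 3.2:1 that becomes 3.5625 dB over, giving -17.8375 dBV.
Stage 3: -17.8375 dBV ≤ 8.5 dBV, so stage 3 doesn't engage; output -17.8375 dBV.

-17.8375 dBV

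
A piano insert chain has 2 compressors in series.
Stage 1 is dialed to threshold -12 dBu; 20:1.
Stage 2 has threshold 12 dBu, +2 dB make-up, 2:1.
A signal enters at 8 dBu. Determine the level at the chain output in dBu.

Stage 1: 8 dBu is 20 dB over -12 dBu; at 20:1 that becomes 1 dB over, giving -11 dBu.
Stage 2: below threshold (-11 ≤ 12); passes unchanged; make-up brings it to -9 dBu.

-9 dBu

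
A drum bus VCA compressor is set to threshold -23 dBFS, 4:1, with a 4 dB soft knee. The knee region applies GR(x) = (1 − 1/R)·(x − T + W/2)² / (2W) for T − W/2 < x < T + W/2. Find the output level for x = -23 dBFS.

x − T + W/2 = -23 − (-23) + 2 = 2.
GR = (1 − 1/4) × 2² / 8 = 0.75 × 4 / 8 = 0.375 dB.
Output = -23 − 0.375 = -23.375 dBFS.

-23.375 dBFS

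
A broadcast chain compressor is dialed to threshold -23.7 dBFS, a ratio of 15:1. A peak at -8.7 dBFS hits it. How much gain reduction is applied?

14 dB

-8.7 dBFS exceeds the threshold by 15 dB.
After 15:1 compression the overshoot becomes 15/15 = 1 dB.
So the signal is attenuated by 15 − 1 = 14 dB.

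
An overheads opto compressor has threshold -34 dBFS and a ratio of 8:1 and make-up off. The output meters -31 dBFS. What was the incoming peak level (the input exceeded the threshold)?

-10 dBFS

That's 3 dB above the -34 dBFS threshold.
Undo the ratio: input overshoot = 3 × 8 = 24 dB, giving input = -10 dBFS.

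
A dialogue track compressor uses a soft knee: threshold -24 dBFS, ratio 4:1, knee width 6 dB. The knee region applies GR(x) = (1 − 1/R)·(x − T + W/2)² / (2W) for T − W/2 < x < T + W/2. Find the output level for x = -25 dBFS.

-25.25 dBFS

x − T + W/2 = -25 − (-24) + 3 = 2.
GR = (1 − 1/4) × 2² / 12 = 0.75 × 4 / 12 = 0.25 dB.
Output = -25 − 0.25 = -25.25 dBFS.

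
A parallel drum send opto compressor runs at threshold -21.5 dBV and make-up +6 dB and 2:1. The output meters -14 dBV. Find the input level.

Remove make-up: -14 − 6 = -20 dBV.
The compressed level sits -20 − (-21.5) = 1.5 dB over threshold.
Undo the ratio: input overshoot = 1.5 × 2 = 3 dB, giving input = -18.5 dBV.

-18.5 dBV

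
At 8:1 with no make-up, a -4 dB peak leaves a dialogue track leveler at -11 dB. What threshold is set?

-12 dB

Let T be the threshold. Output overshoot = (input overshoot)/R, so -11 − T = (-4 − T)/8.
8·(-11 − T) = -4 − T → 7·T = -88 − (-4) = -84.
T = -84/7 = -12 dB.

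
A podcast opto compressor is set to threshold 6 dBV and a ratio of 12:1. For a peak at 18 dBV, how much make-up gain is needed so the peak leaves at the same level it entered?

The peak compresses to 6 + 12/12 = 7 dBV.
To reach 18 dBV requires 18 − 7 = 11 dB of make-up.

11 dB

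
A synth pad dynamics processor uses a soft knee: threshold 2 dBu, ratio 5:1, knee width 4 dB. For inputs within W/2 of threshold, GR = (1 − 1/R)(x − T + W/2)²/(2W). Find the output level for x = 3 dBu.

2.1 dBu

x − T + W/2 = 3 − 2 + 2 = 3.
GR = (1 − 1/5) × 3² / 8 = 0.8 × 9 / 8 = 0.9 dB.
Output = 3 − 0.9 = 2.1 dBu.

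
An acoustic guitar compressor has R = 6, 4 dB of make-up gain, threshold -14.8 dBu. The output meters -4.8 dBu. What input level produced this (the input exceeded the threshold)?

21.2 dBu

Remove make-up: -4.8 − 4 = -8.8 dBu.
That's 6 dB above the -14.8 dBu threshold.
Before 6:1 compression the overshoot was 6 × 6 = 36 dB, so input = -14.8 + 36 = 21.2 dBu.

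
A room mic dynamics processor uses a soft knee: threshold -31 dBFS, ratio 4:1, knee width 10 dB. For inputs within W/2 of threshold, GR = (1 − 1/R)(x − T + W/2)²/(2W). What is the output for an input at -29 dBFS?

x − T + W/2 = -29 − (-31) + 5 = 7.
GR = (1 − 1/4) × 7² / 20 = 0.75 × 49 / 20 = 1.8375 dB.
Output = -29 − 1.8375 = -30.8375 dBFS.

-30.8375 dBFS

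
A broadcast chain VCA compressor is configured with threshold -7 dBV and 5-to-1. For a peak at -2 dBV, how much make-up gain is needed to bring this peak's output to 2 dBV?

Without make-up, output = threshold + overshoot/5 = -7 + 1 = -6 dBV.
Gap to target: 8 dB.

8 dB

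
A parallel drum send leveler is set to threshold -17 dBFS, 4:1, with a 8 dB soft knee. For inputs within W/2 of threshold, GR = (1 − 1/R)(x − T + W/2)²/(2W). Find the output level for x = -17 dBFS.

x − T + W/2 = -17 − (-17) + 4 = 4.
GR = (1 − 1/4) × 4² / 16 = 0.75 × 16 / 16 = 0.75 dB.
Output = -17 − 0.75 = -17.75 dBFS.

-17.75 dBFS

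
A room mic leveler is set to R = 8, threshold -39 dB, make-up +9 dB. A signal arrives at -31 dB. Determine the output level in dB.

-31 dB sits 8 dB over threshold.
8:1 compression reduces that to 8/8 = 1 dB over.
Output = -39 + 1 = -38 dB; make-up adds 9 dB, giving -29 dB.

-29 dB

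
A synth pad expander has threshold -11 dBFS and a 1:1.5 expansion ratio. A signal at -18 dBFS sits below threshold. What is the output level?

-21.5 dBFS

Below threshold, a 1:1.5 expander applies gain = (1.5−1)×(T − x) of attenuation.
(1.5−1) × 7 = 3.5 dB, so output = -18 − 3.5 = -21.5 dBFS.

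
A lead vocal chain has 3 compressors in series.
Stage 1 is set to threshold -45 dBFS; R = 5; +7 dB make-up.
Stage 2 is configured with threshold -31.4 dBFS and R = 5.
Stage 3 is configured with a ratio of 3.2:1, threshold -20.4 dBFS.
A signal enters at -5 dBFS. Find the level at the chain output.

-31.12 dBFS

Stage 1: -5 dBFS is 40 dB over -45 dBFS; at 5:1 that becomes 8 dB over, giving -37 dBFS; +7 dB make-up → -30 dBFS.
Stage 2: -30 dBFS is 1.4 dB over -31.4 dBFS; at 5:1 that becomes 0.28 dB over, giving -31.12 dBFS.
Stage 3: below threshold (-31.12 ≤ -20.4); passes unchanged; output -31.12 dBFS.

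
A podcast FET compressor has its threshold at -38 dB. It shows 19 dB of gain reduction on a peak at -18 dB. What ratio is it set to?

Input overshoot = -18 − (-38) = 20 dB.
Output overshoot = 20 − 19 = 1 dB.
Ratio = input overshoot / output overshoot = 20 / 1 = 20.

20:1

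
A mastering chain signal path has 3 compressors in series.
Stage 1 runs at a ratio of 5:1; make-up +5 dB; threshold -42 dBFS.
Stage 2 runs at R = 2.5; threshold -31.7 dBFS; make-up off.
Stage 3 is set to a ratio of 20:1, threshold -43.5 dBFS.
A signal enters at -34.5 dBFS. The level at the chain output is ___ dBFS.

-43.1 dBFS

Stage 1: overshoot 7.5 dB → 7.5/5 = 1.5 dB → -40.5 dBFS; +5 dB make-up → -35.5 dBFS.
Stage 2: -35.5 dBFS ≤ -31.7 dBFS, so stage 2 doesn't engage; output -35.5 dBFS.
Stage 3: overshoot 8 dB → 8/20 = 0.4 dB → -43.1 dBFS.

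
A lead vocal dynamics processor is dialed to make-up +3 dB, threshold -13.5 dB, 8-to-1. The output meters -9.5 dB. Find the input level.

-5.5 dB

Before make-up, the level was -9.5 − 3 = -12.5 dB.
The compressed level sits -12.5 − (-13.5) = 1 dB over threshold.
Undo the ratio: input overshoot = 1 × 8 = 8 dB, giving input = -5.5 dB.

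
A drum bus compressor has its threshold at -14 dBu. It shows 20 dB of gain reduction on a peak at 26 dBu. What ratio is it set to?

Input overshoot = 26 − (-14) = 40 dB.
Output overshoot = 40 − 20 = 20 dB.
Ratio = input overshoot / output overshoot = 40 / 20 = 2.

2:1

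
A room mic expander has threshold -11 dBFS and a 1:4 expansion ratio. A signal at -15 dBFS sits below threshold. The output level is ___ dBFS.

Undershoot = (-11) − (-15) = 4 dB.
At 1:4, that expands to 16 dB under threshold.
Output = -11 − 16 = -27 dBFS.

-27 dBFS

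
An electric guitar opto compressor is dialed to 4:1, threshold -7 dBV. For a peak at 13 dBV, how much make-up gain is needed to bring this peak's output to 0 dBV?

Overshoot 20 dB → 20/4 = 5 dB after compression, so the compressed level is -7 + 5 = -2 dBV.
Make-up = target − compressed = 0 − (-2) = 2 dB.

2 dB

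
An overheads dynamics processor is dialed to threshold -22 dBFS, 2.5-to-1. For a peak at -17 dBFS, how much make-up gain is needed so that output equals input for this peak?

Overshoot 5 dB → 5/2.5 = 2 dB after compression, so the compressed level is -22 + 2 = -20 dBFS.
Make-up = target − compressed = -17 − (-20) = 3 dB.

3 dB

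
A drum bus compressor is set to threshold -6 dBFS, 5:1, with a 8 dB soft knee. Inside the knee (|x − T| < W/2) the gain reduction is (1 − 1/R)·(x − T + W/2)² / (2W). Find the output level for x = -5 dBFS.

-6.25 dBFS

x − T + W/2 = -5 − (-6) + 4 = 5.
GR = (1 − 1/5) × 5² / 16 = 0.8 × 25 / 16 = 1.25 dB.
Output = -5 − 1.25 = -6.25 dBFS.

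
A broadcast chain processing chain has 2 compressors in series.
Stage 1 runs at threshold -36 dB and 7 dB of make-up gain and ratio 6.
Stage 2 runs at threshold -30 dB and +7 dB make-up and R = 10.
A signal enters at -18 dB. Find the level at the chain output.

Stage 1: -18 dB is 18 dB over -36 dB; at 6:1 that becomes 3 dB over, giving -33 dB; +7 dB make-up → -26 dB.
Stage 2: overshoot 4 dB → 4/10 = 0.4 dB → -29.6 dB; +7 dB make-up → -22.6 dB.

-22.6 dB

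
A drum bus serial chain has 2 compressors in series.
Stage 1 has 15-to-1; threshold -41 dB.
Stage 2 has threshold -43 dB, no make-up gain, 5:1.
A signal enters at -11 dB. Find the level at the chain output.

-42.2 dB

Stage 1: 30 dB above -41 dB, reduced 15:1 to 2 dB above → -39 dB.
Stage 2: overshoot 4 dB → 4/5 = 0.8 dB → -42.2 dB.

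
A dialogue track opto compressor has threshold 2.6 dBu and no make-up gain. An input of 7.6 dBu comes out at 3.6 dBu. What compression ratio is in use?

5:1

Input overshoot = 7.6 − 2.6 = 5 dB; output overshoot = 3.6 − 2.6 = 1 dB.
Ratio = 5 / 1 = 5.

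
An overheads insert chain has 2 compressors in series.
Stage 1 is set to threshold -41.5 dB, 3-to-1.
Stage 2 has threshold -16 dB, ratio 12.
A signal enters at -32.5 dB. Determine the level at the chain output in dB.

Stage 1: 9 dB above -41.5 dB, reduced 3:1 to 3 dB above → -38.5 dB.
Stage 2: below threshold (-38.5 ≤ -16); passes unchanged; output -38.5 dB.

-38.5 dB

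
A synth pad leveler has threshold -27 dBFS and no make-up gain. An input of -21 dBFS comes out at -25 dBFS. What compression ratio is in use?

Input overshoot = -21 − (-27) = 6 dB; output overshoot = -25 − (-27) = 2 dB.
Ratio = 6 / 2 = 3.

3:1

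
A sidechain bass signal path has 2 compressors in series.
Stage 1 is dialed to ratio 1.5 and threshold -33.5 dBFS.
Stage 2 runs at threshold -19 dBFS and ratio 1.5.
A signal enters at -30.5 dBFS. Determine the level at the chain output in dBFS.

Stage 1: 3 dB above -33.5 dBFS, reduced 1.5:1 to 2 dB above → -31.5 dBFS.
Stage 2: below threshold (-31.5 ≤ -19); passes unchanged; output -31.5 dBFS.

-31.5 dBFS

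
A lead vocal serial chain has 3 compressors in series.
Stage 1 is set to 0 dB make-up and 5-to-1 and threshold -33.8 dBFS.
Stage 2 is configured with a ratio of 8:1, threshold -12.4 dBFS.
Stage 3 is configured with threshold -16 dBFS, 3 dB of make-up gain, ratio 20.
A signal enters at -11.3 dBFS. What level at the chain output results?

-26.3 dBFS

Stage 1: overshoot 22.5 dB → 22.5/5 = 4.5 dB → -29.3 dBFS.
Stage 2: below threshold (-29.3 ≤ -12.4); passes unchanged; output -29.3 dBFS.
Stage 3: below threshold (-29.3 ≤ -16); passes unchanged; make-up brings it to -26.3 dBFS.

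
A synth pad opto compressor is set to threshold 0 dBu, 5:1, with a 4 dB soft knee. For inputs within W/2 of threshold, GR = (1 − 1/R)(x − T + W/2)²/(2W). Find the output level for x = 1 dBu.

0.1 dBu

x − T + W/2 = 1 − 0 + 2 = 3.
GR = (1 − 1/5) × 3² / 8 = 0.8 × 9 / 8 = 0.9 dB.
Output = 1 − 0.9 = 0.1 dBu.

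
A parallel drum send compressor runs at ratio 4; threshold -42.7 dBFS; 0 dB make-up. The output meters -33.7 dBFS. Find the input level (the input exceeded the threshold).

That's 9 dB above the -42.7 dBFS threshold.
Undo the ratio: input overshoot = 9 × 4 = 36 dB, giving input = -6.7 dBFS.

-6.7 dBFS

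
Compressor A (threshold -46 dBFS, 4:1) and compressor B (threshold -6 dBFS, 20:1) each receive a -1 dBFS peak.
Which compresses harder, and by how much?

A, by 29 dB

A: GR = 45 − 45/4 = 33.75 dB.
B: GR = 5 − 5/20 = 4.75 dB.
Difference: 29 dB in favour of A.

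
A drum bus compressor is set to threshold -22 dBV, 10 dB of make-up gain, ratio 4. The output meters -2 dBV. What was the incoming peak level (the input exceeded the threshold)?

18 dBV

Stripping the +10 dB make-up gives -12 dBV at the gain stage.
The compressed level sits -12 − (-22) = 10 dB over threshold.
Before 4:1 compression the overshoot was 10 × 4 = 40 dB, so input = -22 + 40 = 18 dBV.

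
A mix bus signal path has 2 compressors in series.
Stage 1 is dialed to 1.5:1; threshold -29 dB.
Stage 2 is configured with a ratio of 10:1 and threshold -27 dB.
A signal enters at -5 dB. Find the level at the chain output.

-25.6 dB

Stage 1: overshoot 24 dB → 24/1.5 = 16 dB → -13 dB.
Stage 2: overshoot 14 dB → 14/10 = 1.4 dB → -25.6 dB.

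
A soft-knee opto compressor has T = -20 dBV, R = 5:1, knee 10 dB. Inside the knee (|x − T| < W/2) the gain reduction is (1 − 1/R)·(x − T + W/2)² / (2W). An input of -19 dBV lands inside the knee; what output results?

-20.44 dBV

x − T + W/2 = -19 − (-20) + 5 = 6.
GR = (1 − 1/5) × 6² / 20 = 0.8 × 36 / 20 = 1.44 dB.
Output = -19 − 1.44 = -20.44 dBV.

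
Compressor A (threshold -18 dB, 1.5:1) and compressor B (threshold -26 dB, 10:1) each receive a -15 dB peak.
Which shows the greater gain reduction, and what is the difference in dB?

A: overshoot 3 dB → output overshoot 2 dB → GR 1 dB.
B: overshoot 11 dB → output overshoot 1.1 dB → GR 9.9 dB.
B applies 8.9 dB more gain reduction.

B, by 8.9 dB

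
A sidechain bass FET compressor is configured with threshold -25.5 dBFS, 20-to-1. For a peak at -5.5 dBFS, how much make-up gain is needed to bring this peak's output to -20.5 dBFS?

The peak compresses to -25.5 + 20/20 = -24.5 dBFS.
To reach -20.5 dBFS requires -20.5 − (-24.5) = 4 dB of make-up.

4 dB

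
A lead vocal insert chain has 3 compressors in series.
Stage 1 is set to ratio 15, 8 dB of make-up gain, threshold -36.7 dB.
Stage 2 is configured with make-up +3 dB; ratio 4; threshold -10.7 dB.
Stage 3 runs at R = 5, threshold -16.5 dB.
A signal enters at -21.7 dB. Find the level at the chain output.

Stage 1: overshoot 15 dB → 15/15 = 1 dB → -35.7 dB; +8 dB make-up → -27.7 dB.
Stage 2: below threshold (-27.7 ≤ -10.7); passes unchanged; make-up brings it to -24.7 dB.
Stage 3: -24.7 dB is at or below the -16.5 dB threshold — no compression; output -24.7 dB.

-24.7 dB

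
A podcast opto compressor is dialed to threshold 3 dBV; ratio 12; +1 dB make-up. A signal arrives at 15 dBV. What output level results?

5 dBV

Overshoot: 15 − 3 = 12 dB.
At 12:1 the overshoot is divided by 12, leaving 1 dB above threshold.
So the level is 3 + 1 = 4 dBV; make-up adds 1 dB, giving 5 dBV.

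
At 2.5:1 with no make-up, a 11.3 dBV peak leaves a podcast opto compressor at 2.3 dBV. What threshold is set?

Let T be the threshold. Output overshoot = (input overshoot)/R, so 2.3 − T = (11.3 − T)/2.5.
2.5·(2.3 − T) = 11.3 − T → 1.5·T = 5.75 − 11.3 = -5.55.
T = -5.55/1.5 = -3.7 dBV.

-3.7 dBV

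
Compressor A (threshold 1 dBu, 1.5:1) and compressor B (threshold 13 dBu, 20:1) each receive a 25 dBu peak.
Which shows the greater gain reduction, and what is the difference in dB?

A: overshoot 24 dB → output overshoot 16 dB → GR 8 dB.
B: overshoot 12 dB → output overshoot 0.6 dB → GR 11.4 dB.
Difference: 3.4 dB in favour of B.

B, by 3.4 dB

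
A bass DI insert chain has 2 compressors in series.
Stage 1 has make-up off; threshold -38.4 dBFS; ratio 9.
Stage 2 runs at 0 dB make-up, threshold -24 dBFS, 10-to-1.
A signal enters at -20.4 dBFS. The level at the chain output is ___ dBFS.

Stage 1: overshoot 18 dB → 18/9 = 2 dB → -36.4 dBFS.
Stage 2: -36.4 dBFS ≤ -24 dBFS, so stage 2 doesn't engage; output -36.4 dBFS.

-36.4 dBFS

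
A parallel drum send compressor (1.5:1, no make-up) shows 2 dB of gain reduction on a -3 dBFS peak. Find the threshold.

-9 dBFS

Gain reduction = -3 − (-5) = 2 dB; output overshoot = GR / (R − 1) = 2 / 0.5 = 4 dB.
Threshold = output − output overshoot = -5 − 4 = -9 dBFS.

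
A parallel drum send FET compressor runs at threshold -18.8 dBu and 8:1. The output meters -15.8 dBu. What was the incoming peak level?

5.2 dBu

Post-compression overshoot = -15.8 − (-18.8) = 3 dB.
Undo the ratio: input overshoot = 3 × 8 = 24 dB, giving input = 5.2 dBu.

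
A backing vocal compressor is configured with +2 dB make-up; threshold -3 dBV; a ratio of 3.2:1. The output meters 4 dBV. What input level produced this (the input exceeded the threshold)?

Before make-up, the level was 4 − 2 = 2 dBV.
The compressed level sits 2 − (-3) = 5 dB over threshold.
Input overshoot = R × output overshoot = 16 dB → input = -3 + 16 = 13 dBV.

13 dBV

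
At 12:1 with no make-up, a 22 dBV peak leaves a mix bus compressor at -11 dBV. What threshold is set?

Gain reduction = 22 − (-11) = 33 dB; output overshoot = GR / (R − 1) = 33 / 11 = 3 dB.
Threshold = output − output overshoot = -11 − 3 = -14 dBV.

-14 dBV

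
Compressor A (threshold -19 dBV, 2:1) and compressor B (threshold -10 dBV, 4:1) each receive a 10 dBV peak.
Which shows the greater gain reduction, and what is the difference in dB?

A: overshoot 29 dB → output overshoot 14.5 dB → GR 14.5 dB.
B: overshoot 20 dB → output overshoot 5 dB → GR 15 dB.
B reduces 0.5 dB more.

B, by 0.5 dB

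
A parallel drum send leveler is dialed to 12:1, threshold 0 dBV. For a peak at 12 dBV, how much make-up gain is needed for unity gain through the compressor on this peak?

Overshoot 12 dB → 12/12 = 1 dB after compression, so the compressed level is 0 + 1 = 1 dBV.
Make-up = target − compressed = 12 − 1 = 11 dB.

11 dB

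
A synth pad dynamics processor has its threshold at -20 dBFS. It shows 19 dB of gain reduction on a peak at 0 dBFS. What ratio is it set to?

20:1

Input overshoot = 0 − (-20) = 20 dB.
Output overshoot = 20 − 19 = 1 dB.
Ratio = input overshoot / output overshoot = 20 / 1 = 20.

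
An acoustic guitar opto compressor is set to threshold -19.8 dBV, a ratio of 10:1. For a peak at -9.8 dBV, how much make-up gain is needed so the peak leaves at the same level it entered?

Overshoot 10 dB → 10/10 = 1 dB after compression, so the compressed level is -19.8 + 1 = -18.8 dBV.
Make-up = target − compressed = -9.8 − (-18.8) = 9 dB.

9 dB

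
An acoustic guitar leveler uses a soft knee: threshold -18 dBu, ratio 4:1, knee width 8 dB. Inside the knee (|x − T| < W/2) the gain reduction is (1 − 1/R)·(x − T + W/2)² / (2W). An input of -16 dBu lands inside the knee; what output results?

-17.6875 dBu

x − T + W/2 = -16 − (-18) + 4 = 6.
GR = (1 − 1/4) × 6² / 16 = 0.75 × 36 / 16 = 1.6875 dB.
Output = -16 − 1.6875 = -17.6875 dBu.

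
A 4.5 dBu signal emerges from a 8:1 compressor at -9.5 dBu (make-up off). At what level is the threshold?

-11.5 dBu

Gain reduction = 4.5 − (-9.5) = 14 dB; output overshoot = GR / (R − 1) = 14 / 7 = 2 dB.
Threshold = output − output overshoot = -9.5 − 2 = -11.5 dBu.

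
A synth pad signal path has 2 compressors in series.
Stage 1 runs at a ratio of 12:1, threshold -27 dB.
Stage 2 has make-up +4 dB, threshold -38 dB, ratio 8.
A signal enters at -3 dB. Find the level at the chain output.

Stage 1: -3 dB is 24 dB over -27 dB; at 12:1 that becomes 2 dB over, giving -25 dB.
Stage 2: overshoot 13 dB → 13/8 = 1.625 dB → -36.375 dB; +4 dB make-up → -32.375 dB.

-32.375 dB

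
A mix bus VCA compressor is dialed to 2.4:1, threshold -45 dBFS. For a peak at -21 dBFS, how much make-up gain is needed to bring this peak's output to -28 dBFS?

7 dB

The peak compresses to -45 + 24/2.4 = -35 dBFS.
To reach -28 dBFS requires -28 − (-35) = 7 dB of make-up.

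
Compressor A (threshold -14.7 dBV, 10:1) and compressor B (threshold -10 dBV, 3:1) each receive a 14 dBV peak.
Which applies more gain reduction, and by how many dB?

A, by 9.83 dB

A: GR = 28.7 − 28.7/10 = 25.83 dB.
B: GR = 24 − 24/3 = 16 dB.
A reduces 9.83 dB more.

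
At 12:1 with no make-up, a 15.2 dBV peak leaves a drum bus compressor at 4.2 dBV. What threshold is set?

3.2 dBV

Input is 12 dB above T (since output overshoot × R = input overshoot: (4.2 − T)·12 = 15.2 − T gives T = 3.2 dBV).
Check: 3.2 + (15.2 − 3.2)/12 = 3.2 + 1 = 4.2 dBV. ✓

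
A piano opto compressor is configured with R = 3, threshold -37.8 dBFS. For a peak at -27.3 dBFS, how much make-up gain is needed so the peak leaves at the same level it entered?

7 dB

Without make-up, output = threshold + overshoot/3 = -37.8 + 3.5 = -34.3 dBFS.
Gap to target: 7 dB.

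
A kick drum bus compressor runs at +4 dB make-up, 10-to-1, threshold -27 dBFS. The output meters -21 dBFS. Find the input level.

Before make-up, the level was -21 − 4 = -25 dBFS.
The compressed level sits -25 − (-27) = 2 dB over threshold.
Input overshoot = R × output overshoot = 20 dB → input = -27 + 20 = -7 dBFS.

-7 dBFS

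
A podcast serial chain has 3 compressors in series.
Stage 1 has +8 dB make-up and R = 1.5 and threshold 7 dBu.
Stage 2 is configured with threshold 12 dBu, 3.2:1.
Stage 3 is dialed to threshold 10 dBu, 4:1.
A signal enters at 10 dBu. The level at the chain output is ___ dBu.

Stage 1: 10 dBu is 3 dB over 7 dBu; at 1.5:1 that becomes 2 dB over, giving 9 dBu; +8 dB make-up → 17 dBu.
Stage 2: 5 dB above 12 dBu, reduced 3.2:1 to 1.5625 dB above → 13.5625 dBu.
Stage 3: 3.5625 dB above 10 dBu, reduced 4:1 to 0.890625 dB above → 10.890625 dBu.

10.890625 dBu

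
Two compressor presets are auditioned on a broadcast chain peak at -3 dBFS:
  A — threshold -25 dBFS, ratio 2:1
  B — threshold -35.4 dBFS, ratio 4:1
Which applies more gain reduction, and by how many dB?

B, by 13.3 dB

A: GR = 22 − 22/2 = 11 dB.
B: GR = 32.4 − 32.4/4 = 24.3 dB.
B applies 13.3 dB more gain reduction.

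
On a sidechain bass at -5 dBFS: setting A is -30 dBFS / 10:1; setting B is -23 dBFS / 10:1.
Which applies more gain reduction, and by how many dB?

A, by 6.3 dB

A: 25 dB over, compressed to 2.5 dB over, so 22.5 dB of GR.
B: 18 dB over, compressed to 1.8 dB over, so 16.2 dB of GR.
A reduces 6.3 dB more.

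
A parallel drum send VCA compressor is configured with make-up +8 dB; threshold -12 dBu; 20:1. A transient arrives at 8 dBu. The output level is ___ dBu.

8 dBu sits 20 dB over threshold.
20:1 compression reduces that to 20/20 = 1 dB over.
That puts the output at -11 dBu; make-up adds 8 dB, giving -3 dBu.

-3 dBu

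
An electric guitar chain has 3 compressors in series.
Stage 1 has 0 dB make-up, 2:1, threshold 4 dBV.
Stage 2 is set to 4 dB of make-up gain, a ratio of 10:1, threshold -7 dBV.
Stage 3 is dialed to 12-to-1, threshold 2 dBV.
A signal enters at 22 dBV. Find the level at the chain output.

-1 dBV

Stage 1: 22 dBV is 18 dB over 4 dBV; at 2:1 that becomes 9 dB over, giving 13 dBV.
Stage 2: 20 dB above -7 dBV, reduced 10:1 to 2 dB above → -5 dBV; +4 dB make-up → -1 dBV.
Stage 3: -1 dBV is at or below the 2 dBV threshold — no compression; output -1 dBV.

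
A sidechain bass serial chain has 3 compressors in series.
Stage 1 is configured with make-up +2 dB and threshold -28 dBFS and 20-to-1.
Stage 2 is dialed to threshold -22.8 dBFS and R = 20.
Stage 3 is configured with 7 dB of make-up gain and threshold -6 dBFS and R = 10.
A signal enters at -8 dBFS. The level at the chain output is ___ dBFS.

Stage 1: overshoot 20 dB → 20/20 = 1 dB → -27 dBFS; +2 dB make-up → -25 dBFS.
Stage 2: -25 dBFS ≤ -22.8 dBFS, so stage 2 doesn't engage; output -25 dBFS.
Stage 3: below threshold (-25 ≤ -6); passes unchanged; make-up brings it to -18 dBFS.

-18 dBFS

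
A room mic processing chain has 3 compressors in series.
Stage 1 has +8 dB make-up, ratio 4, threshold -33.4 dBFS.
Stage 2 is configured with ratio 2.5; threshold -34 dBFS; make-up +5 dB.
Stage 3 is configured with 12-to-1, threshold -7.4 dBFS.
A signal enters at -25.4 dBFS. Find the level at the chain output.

Stage 1: -25.4 dBFS is 8 dB over -33.4 dBFS; at 4:1 that becomes 2 dB over, giving -31.4 dBFS; +8 dB make-up → -23.4 dBFS.
Stage 2: overshoot 10.6 dB → 10.6/2.5 = 4.24 dB → -29.76 dBFS; +5 dB make-up → -24.76 dBFS.
Stage 3: -24.76 dBFS is at or below the -7.4 dBFS threshold — no compression; output -24.76 dBFS.

-24.76 dBFS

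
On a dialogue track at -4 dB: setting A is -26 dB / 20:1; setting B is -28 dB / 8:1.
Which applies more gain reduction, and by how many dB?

B, by 0.1 dB

A: GR = 22 − 22/20 = 20.9 dB.
B: GR = 24 − 24/8 = 21 dB.
B applies 0.1 dB more gain reduction.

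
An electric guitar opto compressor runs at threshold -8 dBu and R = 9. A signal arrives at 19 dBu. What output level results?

-5 dBu

19 dBu sits 27 dB over threshold.
9:1 compression reduces that to 27/9 = 3 dB over.
So the level is -8 + 3 = -5 dBu.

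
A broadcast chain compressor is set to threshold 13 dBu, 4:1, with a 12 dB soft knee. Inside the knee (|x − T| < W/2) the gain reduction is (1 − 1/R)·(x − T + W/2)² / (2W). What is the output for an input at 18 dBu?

14.21875 dBu

x − T + W/2 = 18 − 13 + 6 = 11.
GR = (1 − 1/4) × 11² / 24 = 0.75 × 121 / 24 = 3.78125 dB.
Output = 18 − 3.78125 = 14.21875 dBu.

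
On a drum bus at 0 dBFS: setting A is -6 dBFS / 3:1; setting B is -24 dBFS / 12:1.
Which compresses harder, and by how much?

B, by 18 dB

A: overshoot 6 dB → output overshoot 2 dB → GR 4 dB.
B: overshoot 24 dB → output overshoot 2 dB → GR 22 dB.
Difference: 18 dB in favour of B.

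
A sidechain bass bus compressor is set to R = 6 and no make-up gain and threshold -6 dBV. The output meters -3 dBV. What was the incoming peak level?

12 dBV

That's 3 dB above the -6 dBV threshold.
Undo the ratio: input overshoot = 3 × 6 = 18 dB, giving input = 12 dBV.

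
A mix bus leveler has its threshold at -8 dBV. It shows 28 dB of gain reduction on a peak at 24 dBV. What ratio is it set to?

Input overshoot = 24 − (-8) = 32 dB.
Output overshoot = 32 − 28 = 4 dB.
Ratio = input overshoot / output overshoot = 32 / 4 = 8.

8:1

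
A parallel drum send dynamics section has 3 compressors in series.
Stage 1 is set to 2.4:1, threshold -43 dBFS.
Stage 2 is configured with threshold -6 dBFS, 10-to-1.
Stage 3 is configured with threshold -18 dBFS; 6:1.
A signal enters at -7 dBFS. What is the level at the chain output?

-28 dBFS

Stage 1: 36 dB above -43 dBFS, reduced 2.4:1 to 15 dB above → -28 dBFS.
Stage 2: -28 dBFS is at or below the -6 dBFS threshold — no compression; output -28 dBFS.
Stage 3: -28 dBFS ≤ -18 dBFS, so stage 3 doesn't engage; output -28 dBFS.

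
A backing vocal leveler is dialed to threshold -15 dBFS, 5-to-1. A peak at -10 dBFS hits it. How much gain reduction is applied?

4 dB

The signal is 5 dB above threshold.
After 5:1 compression the overshoot becomes 5/5 = 1 dB.
So the signal is attenuated by 5 − 1 = 4 dB.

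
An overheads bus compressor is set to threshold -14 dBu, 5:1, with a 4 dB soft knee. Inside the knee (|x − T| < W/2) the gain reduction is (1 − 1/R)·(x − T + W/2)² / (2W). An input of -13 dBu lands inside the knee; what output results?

x − T + W/2 = -13 − (-14) + 2 = 3.
GR = (1 − 1/5) × 3² / 8 = 0.8 × 9 / 8 = 0.9 dB.
Output = -13 − 0.9 = -13.9 dBu.

-13.9 dBu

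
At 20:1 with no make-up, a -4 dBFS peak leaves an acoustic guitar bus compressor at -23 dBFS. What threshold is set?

-24 dBFS

Input is 20 dB above T (since output overshoot × R = input overshoot: (-23 − T)·20 = -4 − T gives T = -24 dBFS).
Check: -24 + (-4 − (-24))/20 = -24 + 1 = -23 dBFS. ✓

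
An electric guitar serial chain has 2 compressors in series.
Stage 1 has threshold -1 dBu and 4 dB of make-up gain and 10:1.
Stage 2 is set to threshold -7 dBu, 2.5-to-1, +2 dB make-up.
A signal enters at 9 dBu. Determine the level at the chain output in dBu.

-0.6 dBu

Stage 1: 10 dB above -1 dBu, reduced 10:1 to 1 dB above → 0 dBu; +4 dB make-up → 4 dBu.
Stage 2: 11 dB above -7 dBu, reduced 2.5:1 to 4.4 dB above → -2.6 dBu; +2 dB make-up → -0.6 dBu.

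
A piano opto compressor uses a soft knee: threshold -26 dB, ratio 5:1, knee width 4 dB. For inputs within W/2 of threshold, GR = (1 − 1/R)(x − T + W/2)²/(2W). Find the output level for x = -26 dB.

x − T + W/2 = -26 − (-26) + 2 = 2.
GR = (1 − 1/5) × 2² / 8 = 0.8 × 4 / 8 = 0.4 dB.
Output = -26 − 0.4 = -26.4 dB.

-26.4 dB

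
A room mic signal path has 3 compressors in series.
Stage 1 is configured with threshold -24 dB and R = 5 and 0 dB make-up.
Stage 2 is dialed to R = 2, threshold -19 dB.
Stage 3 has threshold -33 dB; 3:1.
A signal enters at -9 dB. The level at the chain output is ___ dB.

-29 dB

Stage 1: -9 dB is 15 dB over -24 dB; at 5:1 that becomes 3 dB over, giving -21 dB.
Stage 2: below threshold (-21 ≤ -19); passes unchanged; output -21 dB.
Stage 3: -21 dB is 12 dB over -33 dB; at 3:1 that becomes 4 dB over, giving -29 dB.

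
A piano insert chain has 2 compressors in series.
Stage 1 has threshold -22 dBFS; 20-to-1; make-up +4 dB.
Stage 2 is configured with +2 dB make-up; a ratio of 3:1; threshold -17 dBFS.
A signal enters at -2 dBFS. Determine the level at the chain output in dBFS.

-15 dBFS

Stage 1: overshoot 20 dB → 20/20 = 1 dB → -21 dBFS; +4 dB make-up → -17 dBFS.
Stage 2: below threshold (-17 ≤ -17); passes unchanged; make-up brings it to -15 dBFS.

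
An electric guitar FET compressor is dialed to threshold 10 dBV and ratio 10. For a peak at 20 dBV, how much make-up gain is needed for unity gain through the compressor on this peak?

Overshoot 10 dB → 10/10 = 1 dB after compression, so the compressed level is 10 + 1 = 11 dBV.
Make-up = target − compressed = 20 − 11 = 9 dB.

9 dB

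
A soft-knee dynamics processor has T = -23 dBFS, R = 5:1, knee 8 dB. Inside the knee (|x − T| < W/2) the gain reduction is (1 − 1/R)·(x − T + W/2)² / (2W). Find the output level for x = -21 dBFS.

-22.8 dBFS

x − T + W/2 = -21 − (-23) + 4 = 6.
GR = (1 − 1/5) × 6² / 16 = 0.8 × 36 / 16 = 1.8 dB.
Output = -21 − 1.8 = -22.8 dBFS.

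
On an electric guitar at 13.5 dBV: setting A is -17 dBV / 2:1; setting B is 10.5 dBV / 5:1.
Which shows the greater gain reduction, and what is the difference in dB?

A, by 12.85 dB

A: 30.5 dB over, compressed to 15.25 dB over, so 15.25 dB of GR.
B: 3 dB over, compressed to 0.6 dB over, so 2.4 dB of GR.
A applies 12.85 dB more gain reduction.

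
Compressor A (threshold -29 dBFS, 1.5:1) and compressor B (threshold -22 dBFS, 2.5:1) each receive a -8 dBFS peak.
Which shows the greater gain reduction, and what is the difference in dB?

A: GR = 21 − 21/1.5 = 7 dB.
B: GR = 14 − 14/2.5 = 8.4 dB.
B reduces 1.4 dB more.

B, by 1.4 dB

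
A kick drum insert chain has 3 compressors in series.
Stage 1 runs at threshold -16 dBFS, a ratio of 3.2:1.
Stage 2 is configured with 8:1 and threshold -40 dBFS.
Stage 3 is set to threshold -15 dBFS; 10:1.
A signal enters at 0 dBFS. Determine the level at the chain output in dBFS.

Stage 1: overshoot 16 dB → 16/3.2 = 5 dB → -11 dBFS.
Stage 2: 29 dB above -40 dBFS, reduced 8:1 to 3.625 dB above → -36.375 dBFS.
Stage 3: -36.375 dBFS ≤ -15 dBFS, so stage 3 doesn't engage; output -36.375 dBFS.

-36.375 dBFS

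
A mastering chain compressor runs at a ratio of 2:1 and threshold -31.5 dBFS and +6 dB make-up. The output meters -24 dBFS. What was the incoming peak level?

-28.5 dBFS

Before make-up, the level was -24 − 6 = -30 dBFS.
Post-compression overshoot = -30 − (-31.5) = 1.5 dB.
Before 2:1 compression the overshoot was 1.5 × 2 = 3 dB, so input = -31.5 + 3 = -28.5 dBFS.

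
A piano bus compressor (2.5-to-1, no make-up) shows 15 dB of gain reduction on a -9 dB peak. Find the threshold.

Input is 25 dB above T (since output overshoot × R = input overshoot: (-24 − T)·2.5 = -9 − T gives T = -34 dB).
Check: -34 + (-9 − (-34))/2.5 = -34 + 10 = -24 dB. ✓

-34 dB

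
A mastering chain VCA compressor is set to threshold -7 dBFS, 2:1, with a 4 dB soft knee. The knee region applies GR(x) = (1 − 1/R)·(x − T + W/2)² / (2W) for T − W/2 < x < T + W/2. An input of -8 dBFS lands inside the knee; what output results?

x − T + W/2 = -8 − (-7) + 2 = 1.
GR = (1 − 1/2) × 1² / 8 = 0.5 × 1 / 8 = 0.0625 dB.
Output = -8 − 0.0625 = -8.0625 dBFS.

-8.0625 dBFS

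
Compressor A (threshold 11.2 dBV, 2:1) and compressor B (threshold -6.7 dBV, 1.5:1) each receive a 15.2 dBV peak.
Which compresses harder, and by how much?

B, by 5.3 dB

A: 4 dB over, compressed to 2 dB over, so 2 dB of GR.
B: 21.9 dB over, compressed to 14.6 dB over, so 7.3 dB of GR.
Difference: 5.3 dB in favour of B.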